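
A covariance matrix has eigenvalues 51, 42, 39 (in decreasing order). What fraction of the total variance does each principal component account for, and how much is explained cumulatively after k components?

Step 1 — total variance = trace(Sigma) = Σ λ_i = 51 + 42 + 39 = 132.

Step 2 — fraction explained by component i = λ_i / Σ λ:
  PC1: 51/132 = 0.3864
  PC2: 42/132 = 0.3182
  PC3: 39/132 = 0.2955

Step 3 — cumulative fraction after k components = (λ_1 + ... + λ_k) / Σ λ:
  k = 1: 51/132 = 0.3864
  k = 2: (51 + 42)/132 = 93/132 = 0.7045
  k = 3: (51 + 42 + 39)/132 = 132/132 = 1

Summary (fraction, with percent):

explained: PC1 0.3864 (38.64%), PC2 0.3182 (31.82%), PC3 0.2955 (29.55%);  cumulative: 0.3864, 0.7045, 1


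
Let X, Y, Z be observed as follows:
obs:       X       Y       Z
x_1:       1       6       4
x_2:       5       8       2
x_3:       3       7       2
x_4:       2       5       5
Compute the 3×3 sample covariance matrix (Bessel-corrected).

Step 1 — column means:
  mean(X) = (1 + 5 + 3 + 2) / 4 = 11/4 = 2.75
  mean(Y) = (6 + 8 + 7 + 5) / 4 = 26/4 = 6.5
  mean(Z) = (4 + 2 + 2 + 5) / 4 = 13/4 = 3.25

Step 2 — sample covariance S[i,j] = (1/(n-1)) · Σ_k (x_{k,i} - mean_i) · (x_{k,j} - mean_j), with n-1 = 3.
  S[X,X] = ((-1.75)·(-1.75) + (2.25)·(2.25) + (0.25)·(0.25) + (-0.75)·(-0.75)) / 3 = 8.75/3 = 2.9167
  S[X,Y] = ((-1.75)·(-0.5) + (2.25)·(1.5) + (0.25)·(0.5) + (-0.75)·(-1.5)) / 3 = 5.5/3 = 1.8333
  S[X,Z] = ((-1.75)·(0.75) + (2.25)·(-1.25) + (0.25)·(-1.25) + (-0.75)·(1.75)) / 3 = -5.75/3 = -1.9167
  S[Y,Y] = ((-0.5)·(-0.5) + (1.5)·(1.5) + (0.5)·(0.5) + (-1.5)·(-1.5)) / 3 = 5/3 = 1.6667
  S[Y,Z] = ((-0.5)·(0.75) + (1.5)·(-1.25) + (0.5)·(-1.25) + (-1.5)·(1.75)) / 3 = -5.5/3 = -1.8333
  S[Z,Z] = ((0.75)·(0.75) + (-1.25)·(-1.25) + (-1.25)·(-1.25) + (1.75)·(1.75)) / 3 = 6.75/3 = 2.25

S is symmetric (S[j,i] = S[i,j]). Assembling:

S = [[2.9167, 1.8333, -1.9167],
 [1.8333, 1.6667, -1.8333],
 [-1.9167, -1.8333, 2.25]]


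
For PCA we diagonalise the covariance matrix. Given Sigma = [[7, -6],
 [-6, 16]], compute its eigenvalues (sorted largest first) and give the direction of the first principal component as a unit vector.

Step 1 — characteristic polynomial of 2×2 Sigma:
  det(Sigma - λI) = λ² - trace · λ + det = 0.
  trace = 7 + 16 = 23, det = 7·16 - (-6)² = 76.
Step 2 — discriminant:
  Δ = trace² - 4·det = 529 - 304 = 225.
Step 3 — eigenvalues:
  λ = (trace ± √Δ)/2 = (23 ± 15)/2,
  λ_1 = 19,  λ_2 = 4.

Step 4 — unit eigenvector for λ_1: solve (Sigma - λ_1 I)v = 0. First row:
  (7 - 19)·v_x + (-6)·v_y = 0, i.e. (-12)·v_x + (-6)·v_y = 0,
  so v ∝ (b, λ_1 - a) = (-6, 12); multiply by -1 so the first entry is positive: u = (6, -12).
  ||u|| = √((6)² + (-12)²) = √(180) ≈ 13.4164,
  v_1 = u/||u|| ≈ (0.4472, -0.8944) (||v_1|| = 1).

λ_1 = 19,  λ_2 = 4;  v_1 ≈ (0.4472, -0.8944)


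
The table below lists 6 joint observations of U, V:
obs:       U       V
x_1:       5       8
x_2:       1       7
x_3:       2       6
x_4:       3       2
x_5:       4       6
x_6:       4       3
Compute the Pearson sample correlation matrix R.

Step 1 — column means:
  mean(U) = (5 + 1 + 2 + 3 + 4 + 4) / 6 = 19/6 = 3.1667
  mean(V) = (8 + 7 + 6 + 2 + 6 + 3) / 6 = 32/6 = 5.3333

Step 2 — sample variances and covariances s[i,j] = (1/(n-1)) · Σ_k (x_{k,i} - mean_i) · (x_{k,j} - mean_j), with n-1 = 5:
  s[U,U] = ((1.8333)·(1.8333) + (-2.1667)·(-2.1667) + (-1.1667)·(-1.1667) + (-0.1667)·(-0.1667) + (0.8333)·(0.8333) + (0.8333)·(0.8333)) / 5 = 10.8333/5 = 2.1667
  s[U,V] = ((1.8333)·(2.6667) + (-2.1667)·(1.6667) + (-1.1667)·(0.6667) + (-0.1667)·(-3.3333) + (0.8333)·(0.6667) + (0.8333)·(-2.3333)) / 5 = -0.3333/5 = -0.0667
  s[V,V] = ((2.6667)·(2.6667) + (1.6667)·(1.6667) + (0.6667)·(0.6667) + (-3.3333)·(-3.3333) + (0.6667)·(0.6667) + (-2.3333)·(-2.3333)) / 5 = 27.3333/5 = 5.4667
  Sample standard deviations s_i = √(s[i,i]):
  s(U) = √(2.1667) = 1.472
  s(V) = √(5.4667) = 2.3381

Step 3 — r_{ij} = s_{ij} / (s_i · s_j):
  r[U,U] = 1 (diagonal).
  r[U,V] = -0.0667 / (1.472 · 2.3381) = -0.0667 / 3.4416 = -0.0194
  r[V,V] = 1 (diagonal).

R is symmetric with unit diagonal. Assembling:

R = [[1, -0.0194],
 [-0.0194, 1]]


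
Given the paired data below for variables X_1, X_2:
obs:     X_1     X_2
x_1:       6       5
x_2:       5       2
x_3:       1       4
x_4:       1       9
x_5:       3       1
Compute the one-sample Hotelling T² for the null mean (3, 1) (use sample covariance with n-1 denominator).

Step 1 — sample mean vector:
  mean(X_1) = (6 + 5 + 1 + 1 + 3) / 5 = 16/5 = 3.2
  mean(X_2) = (5 + 2 + 4 + 9 + 1) / 5 = 21/5 = 4.2
  x̄ = (3.2, 4.2),  deviation x̄ - mu_0 = (3.2, 4.2) - (3, 1) = (0.2, 3.2).

Step 2 — sample covariance matrix, S[i,j] = (1/(n-1)) · Σ_k (x_{k,i} - mean_i) · (x_{k,j} - mean_j), divisor n-1 = 4:
  S[X_1,X_1] = ((2.8)·(2.8) + (1.8)·(1.8) + (-2.2)·(-2.2) + (-2.2)·(-2.2) + (-0.2)·(-0.2)) / 4 = 20.8/4 = 5.2
  S[X_1,X_2] = ((2.8)·(0.8) + (1.8)·(-2.2) + (-2.2)·(-0.2) + (-2.2)·(4.8) + (-0.2)·(-3.2)) / 4 = -11.2/4 = -2.8
  S[X_2,X_2] = ((0.8)·(0.8) + (-2.2)·(-2.2) + (-0.2)·(-0.2) + (4.8)·(4.8) + (-3.2)·(-3.2)) / 4 = 38.8/4 = 9.7
  S = [[5.2, -2.8],
 [-2.8, 9.7]].

Step 3 — invert S. det(S) = 5.2·9.7 - (-2.8)² = 42.6.
  S^{-1} = (1/det) · [[d, -b], [-b, a]] = [[0.2277, 0.0657],
 [0.0657, 0.1221]].

Step 4 — quadratic form (x̄ - mu_0)^T · S^{-1} · (x̄ - mu_0):
  S^{-1} · (x̄ - mu_0) = (0.2559, 0.4038),
  (x̄ - mu_0)^T · [...] = (0.2)·(0.2559) + (3.2)·(0.4038) = 1.3432.

Step 5 — scale by n: T² = 5 · 1.3432 = 6.716.

T² ≈ 6.716


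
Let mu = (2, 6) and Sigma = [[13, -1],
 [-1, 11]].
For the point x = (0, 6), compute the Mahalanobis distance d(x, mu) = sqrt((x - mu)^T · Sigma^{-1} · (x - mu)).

Step 1 — centre the observation: (x - mu) = (-2, 0).

Step 2 — invert Sigma. det(Sigma) = 13·11 - (-1)² = 142.
  Sigma^{-1} = (1/det) · [[d, -b], [-b, a]] = [[0.0775, 0.007],
 [0.007, 0.0915]].

Step 3 — form the quadratic (x - mu)^T · Sigma^{-1} · (x - mu):
  Sigma^{-1} · (x - mu) = (-0.1549, -0.0141).
  (x - mu)^T · [Sigma^{-1} · (x - mu)] = (-2)·(-0.1549) + (0)·(-0.0141) = 0.3099.

Step 4 — take square root: d = √(0.3099) ≈ 0.5566.

d(x, mu) = √(0.3099) ≈ 0.5566


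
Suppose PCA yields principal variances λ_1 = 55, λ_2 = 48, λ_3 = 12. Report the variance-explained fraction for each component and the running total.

Step 1 — total variance = trace(Sigma) = Σ λ_i = 55 + 48 + 12 = 115.

Step 2 — fraction explained by component i = λ_i / Σ λ:
  PC1: 55/115 = 0.4783
  PC2: 48/115 = 0.4174
  PC3: 12/115 = 0.1043

Step 3 — cumulative fraction after k components = (λ_1 + ... + λ_k) / Σ λ:
  k = 1: 55/115 = 0.4783
  k = 2: (55 + 48)/115 = 103/115 = 0.8957
  k = 3: (55 + 48 + 12)/115 = 115/115 = 1

Summary (fraction, with percent):

explained: PC1 0.4783 (47.83%), PC2 0.4174 (41.74%), PC3 0.1043 (10.43%);  cumulative: 0.4783, 0.8957, 1


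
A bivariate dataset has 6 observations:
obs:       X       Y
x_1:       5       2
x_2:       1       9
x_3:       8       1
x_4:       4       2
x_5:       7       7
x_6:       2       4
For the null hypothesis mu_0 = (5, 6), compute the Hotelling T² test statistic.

Step 1 — sample mean vector:
  mean(X) = (5 + 1 + 8 + 4 + 7 + 2) / 6 = 27/6 = 4.5
  mean(Y) = (2 + 9 + 1 + 2 + 7 + 4) / 6 = 25/6 = 4.1667
  x̄ = (4.5, 4.1667),  deviation x̄ - mu_0 = (4.5, 4.1667) - (5, 6) = (-0.5, -1.8333).

Step 2 — sample covariance matrix, S[i,j] = (1/(n-1)) · Σ_k (x_{k,i} - mean_i) · (x_{k,j} - mean_j), divisor n-1 = 5:
  S[X,X] = ((0.5)·(0.5) + (-3.5)·(-3.5) + (3.5)·(3.5) + (-0.5)·(-0.5) + (2.5)·(2.5) + (-2.5)·(-2.5)) / 5 = 37.5/5 = 7.5
  S[X,Y] = ((0.5)·(-2.1667) + (-3.5)·(4.8333) + (3.5)·(-3.1667) + (-0.5)·(-2.1667) + (2.5)·(2.8333) + (-2.5)·(-0.1667)) / 5 = -20.5/5 = -4.1
  S[Y,Y] = ((-2.1667)·(-2.1667) + (4.8333)·(4.8333) + (-3.1667)·(-3.1667) + (-2.1667)·(-2.1667) + (2.8333)·(2.8333) + (-0.1667)·(-0.1667)) / 5 = 50.8333/5 = 10.1667
  S = [[7.5, -4.1],
 [-4.1, 10.1667]].

Step 3 — invert S. det(S) = 7.5·10.1667 - (-4.1)² = 59.44.
  S^{-1} = (1/det) · [[d, -b], [-b, a]] = [[0.171, 0.069],
 [0.069, 0.1262]].

Step 4 — quadratic form (x̄ - mu_0)^T · S^{-1} · (x̄ - mu_0):
  S^{-1} · (x̄ - mu_0) = (-0.212, -0.2658),
  (x̄ - mu_0)^T · [...] = (-0.5)·(-0.212) + (-1.8333)·(-0.2658) = 0.5933.

Step 5 — scale by n: T² = 6 · 0.5933 = 3.5599.

T² ≈ 3.5599


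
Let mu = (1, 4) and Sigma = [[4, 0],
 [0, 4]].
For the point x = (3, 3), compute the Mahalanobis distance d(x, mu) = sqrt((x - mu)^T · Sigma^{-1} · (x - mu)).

Step 1 — centre the observation: (x - mu) = (2, -1).

Step 2 — invert Sigma. det(Sigma) = 4·4 - (0)² = 16.
  Sigma^{-1} = (1/det) · [[d, -b], [-b, a]] = [[0.25, 0],
 [0, 0.25]].

Step 3 — form the quadratic (x - mu)^T · Sigma^{-1} · (x - mu):
  Sigma^{-1} · (x - mu) = (0.5, -0.25).
  (x - mu)^T · [Sigma^{-1} · (x - mu)] = (2)·(0.5) + (-1)·(-0.25) = 1.25.

Step 4 — take square root: d = √(1.25) ≈ 1.118.

d(x, mu) = √(1.25) ≈ 1.118


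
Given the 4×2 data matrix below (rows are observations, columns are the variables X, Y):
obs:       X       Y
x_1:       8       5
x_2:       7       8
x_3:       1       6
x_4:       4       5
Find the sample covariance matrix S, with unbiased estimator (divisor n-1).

Step 1 — column means:
  mean(X) = (8 + 7 + 1 + 4) / 4 = 20/4 = 5
  mean(Y) = (5 + 8 + 6 + 5) / 4 = 24/4 = 6

Step 2 — sample covariance S[i,j] = (1/(n-1)) · Σ_k (x_{k,i} - mean_i) · (x_{k,j} - mean_j), with n-1 = 3.
  S[X,X] = ((3)·(3) + (2)·(2) + (-4)·(-4) + (-1)·(-1)) / 3 = 30/3 = 10
  S[X,Y] = ((3)·(-1) + (2)·(2) + (-4)·(0) + (-1)·(-1)) / 3 = 2/3 = 0.6667
  S[Y,Y] = ((-1)·(-1) + (2)·(2) + (0)·(0) + (-1)·(-1)) / 3 = 6/3 = 2

S is symmetric (S[j,i] = S[i,j]). Assembling:

S = [[10, 0.6667],
 [0.6667, 2]]


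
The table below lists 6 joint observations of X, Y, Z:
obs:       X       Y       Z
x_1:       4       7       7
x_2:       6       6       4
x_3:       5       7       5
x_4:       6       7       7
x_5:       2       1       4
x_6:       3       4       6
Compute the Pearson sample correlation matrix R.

Step 1 — column means:
  mean(X) = (4 + 6 + 5 + 6 + 2 + 3) / 6 = 26/6 = 4.3333
  mean(Y) = (7 + 6 + 7 + 7 + 1 + 4) / 6 = 32/6 = 5.3333
  mean(Z) = (7 + 4 + 5 + 7 + 4 + 6) / 6 = 33/6 = 5.5

Step 2 — sample variances and covariances s[i,j] = (1/(n-1)) · Σ_k (x_{k,i} - mean_i) · (x_{k,j} - mean_j), with n-1 = 5:
  s[X,X] = ((-0.3333)·(-0.3333) + (1.6667)·(1.6667) + (0.6667)·(0.6667) + (1.6667)·(1.6667) + (-2.3333)·(-2.3333) + (-1.3333)·(-1.3333)) / 5 = 13.3333/5 = 2.6667
  s[X,Y] = ((-0.3333)·(1.6667) + (1.6667)·(0.6667) + (0.6667)·(1.6667) + (1.6667)·(1.6667) + (-2.3333)·(-4.3333) + (-1.3333)·(-1.3333)) / 5 = 16.3333/5 = 3.2667
  s[X,Z] = ((-0.3333)·(1.5) + (1.6667)·(-1.5) + (0.6667)·(-0.5) + (1.6667)·(1.5) + (-2.3333)·(-1.5) + (-1.3333)·(0.5)) / 5 = 2/5 = 0.4
  s[Y,Y] = ((1.6667)·(1.6667) + (0.6667)·(0.6667) + (1.6667)·(1.6667) + (1.6667)·(1.6667) + (-4.3333)·(-4.3333) + (-1.3333)·(-1.3333)) / 5 = 29.3333/5 = 5.8667
  s[Y,Z] = ((1.6667)·(1.5) + (0.6667)·(-1.5) + (1.6667)·(-0.5) + (1.6667)·(1.5) + (-4.3333)·(-1.5) + (-1.3333)·(0.5)) / 5 = 9/5 = 1.8
  s[Z,Z] = ((1.5)·(1.5) + (-1.5)·(-1.5) + (-0.5)·(-0.5) + (1.5)·(1.5) + (-1.5)·(-1.5) + (0.5)·(0.5)) / 5 = 9.5/5 = 1.9
  Sample standard deviations s_i = √(s[i,i]):
  s(X) = √(2.6667) = 1.633
  s(Y) = √(5.8667) = 2.4221
  s(Z) = √(1.9) = 1.3784

Step 3 — r_{ij} = s_{ij} / (s_i · s_j):
  r[X,X] = 1 (diagonal).
  r[X,Y] = 3.2667 / (1.633 · 2.4221) = 3.2667 / 3.9553 = 0.8259
  r[X,Z] = 0.4 / (1.633 · 1.3784) = 0.4 / 2.2509 = 0.1777
  r[Y,Y] = 1 (diagonal).
  r[Y,Z] = 1.8 / (2.4221 · 1.3784) = 1.8 / 3.3387 = 0.5391
  r[Z,Z] = 1 (diagonal).

R is symmetric with unit diagonal. Assembling:

R = [[1, 0.8259, 0.1777],
 [0.8259, 1, 0.5391],
 [0.1777, 0.5391, 1]]


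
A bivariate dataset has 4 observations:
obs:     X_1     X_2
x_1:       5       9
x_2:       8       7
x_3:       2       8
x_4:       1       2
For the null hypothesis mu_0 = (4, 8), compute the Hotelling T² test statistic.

Step 1 — sample mean vector:
  mean(X_1) = (5 + 8 + 2 + 1) / 4 = 16/4 = 4
  mean(X_2) = (9 + 7 + 8 + 2) / 4 = 26/4 = 6.5
  x̄ = (4, 6.5),  deviation x̄ - mu_0 = (4, 6.5) - (4, 8) = (0, -1.5).

Step 2 — sample covariance matrix, S[i,j] = (1/(n-1)) · Σ_k (x_{k,i} - mean_i) · (x_{k,j} - mean_j), divisor n-1 = 3:
  S[X_1,X_1] = ((1)·(1) + (4)·(4) + (-2)·(-2) + (-3)·(-3)) / 3 = 30/3 = 10
  S[X_1,X_2] = ((1)·(2.5) + (4)·(0.5) + (-2)·(1.5) + (-3)·(-4.5)) / 3 = 15/3 = 5
  S[X_2,X_2] = ((2.5)·(2.5) + (0.5)·(0.5) + (1.5)·(1.5) + (-4.5)·(-4.5)) / 3 = 29/3 = 9.6667
  S = [[10, 5],
 [5, 9.6667]].

Step 3 — invert S. det(S) = 10·9.6667 - (5)² = 71.6667.
  S^{-1} = (1/det) · [[d, -b], [-b, a]] = [[0.1349, -0.0698],
 [-0.0698, 0.1395]].

Step 4 — quadratic form (x̄ - mu_0)^T · S^{-1} · (x̄ - mu_0):
  S^{-1} · (x̄ - mu_0) = (0.1047, -0.2093),
  (x̄ - mu_0)^T · [...] = (0)·(0.1047) + (-1.5)·(-0.2093) = 0.314.

Step 5 — scale by n: T² = 4 · 0.314 = 1.2558.

T² ≈ 1.2558


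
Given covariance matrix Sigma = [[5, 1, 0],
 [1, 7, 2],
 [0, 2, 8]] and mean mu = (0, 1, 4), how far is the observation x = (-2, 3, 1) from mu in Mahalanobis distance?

Step 1 — centre the observation: (x - mu) = (-2, 2, -3).

Step 2 — invert Sigma (cofactor / det for 3×3, or solve directly):
  Sigma^{-1} = [[0.2063, -0.0317, 0.0079],
 [-0.0317, 0.1587, -0.0397],
 [0.0079, -0.0397, 0.1349]].

Step 3 — form the quadratic (x - mu)^T · Sigma^{-1} · (x - mu):
  Sigma^{-1} · (x - mu) = (-0.5, 0.5, -0.5).
  (x - mu)^T · [Sigma^{-1} · (x - mu)] = (-2)·(-0.5) + (2)·(0.5) + (-3)·(-0.5) = 3.5.

Step 4 — take square root: d = √(3.5) ≈ 1.8708.

d(x, mu) = √(3.5) ≈ 1.8708


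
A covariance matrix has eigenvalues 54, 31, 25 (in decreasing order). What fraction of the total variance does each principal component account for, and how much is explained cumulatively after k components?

Step 1 — total variance = trace(Sigma) = Σ λ_i = 54 + 31 + 25 = 110.

Step 2 — fraction explained by component i = λ_i / Σ λ:
  PC1: 54/110 = 0.4909
  PC2: 31/110 = 0.2818
  PC3: 25/110 = 0.2273

Step 3 — cumulative fraction after k components = (λ_1 + ... + λ_k) / Σ λ:
  k = 1: 54/110 = 0.4909
  k = 2: (54 + 31)/110 = 85/110 = 0.7727
  k = 3: (54 + 31 + 25)/110 = 110/110 = 1

Summary (fraction, with percent):

explained: PC1 0.4909 (49.09%), PC2 0.2818 (28.18%), PC3 0.2273 (22.73%);  cumulative: 0.4909, 0.7727, 1


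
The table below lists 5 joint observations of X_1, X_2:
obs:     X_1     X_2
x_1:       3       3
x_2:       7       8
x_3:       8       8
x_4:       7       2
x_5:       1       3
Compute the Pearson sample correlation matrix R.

Step 1 — column means:
  mean(X_1) = (3 + 7 + 8 + 7 + 1) / 5 = 26/5 = 5.2
  mean(X_2) = (3 + 8 + 8 + 2 + 3) / 5 = 24/5 = 4.8

Step 2 — sample variances and covariances s[i,j] = (1/(n-1)) · Σ_k (x_{k,i} - mean_i) · (x_{k,j} - mean_j), with n-1 = 4:
  s[X_1,X_1] = ((-2.2)·(-2.2) + (1.8)·(1.8) + (2.8)·(2.8) + (1.8)·(1.8) + (-4.2)·(-4.2)) / 4 = 36.8/4 = 9.2
  s[X_1,X_2] = ((-2.2)·(-1.8) + (1.8)·(3.2) + (2.8)·(3.2) + (1.8)·(-2.8) + (-4.2)·(-1.8)) / 4 = 21.2/4 = 5.3
  s[X_2,X_2] = ((-1.8)·(-1.8) + (3.2)·(3.2) + (3.2)·(3.2) + (-2.8)·(-2.8) + (-1.8)·(-1.8)) / 4 = 34.8/4 = 8.7
  Sample standard deviations s_i = √(s[i,i]):
  s(X_1) = √(9.2) = 3.0332
  s(X_2) = √(8.7) = 2.9496

Step 3 — r_{ij} = s_{ij} / (s_i · s_j):
  r[X_1,X_1] = 1 (diagonal).
  r[X_1,X_2] = 5.3 / (3.0332 · 2.9496) = 5.3 / 8.9465 = 0.5924
  r[X_2,X_2] = 1 (diagonal).

R is symmetric with unit diagonal. Assembling:

R = [[1, 0.5924],
 [0.5924, 1]]


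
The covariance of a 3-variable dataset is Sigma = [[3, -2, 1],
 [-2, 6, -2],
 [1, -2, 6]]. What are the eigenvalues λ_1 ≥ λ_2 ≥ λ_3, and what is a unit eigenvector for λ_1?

Step 1 — characteristic polynomial p(λ) = det(λI - Sigma) = λ³ - tr·λ² + c_1·λ - det, where tr = trace, c_1 = sum of the principal 2×2 minors, det = det(Sigma):
  tr = 3 + 6 + 6 = 15,
  c_1 = (3·6 - (-2)²) + (3·6 - (1)²) + (6·6 - (-2)²) = 14 + 17 + 32 = 63,
  det = 3·(6·6 - (-2)²) - (-2)·((-2)·6 - (-2)·(1)) + (1)·((-2)·(-2) - 6·(1)) = 3·(32) - (-2)·(-10) + (1)·(-2) = 74.
  So p(λ) = λ³ - 15λ² + 63λ - 74.
Step 2 — look for an integer root (rational root theorem: any rational root is an integer divisor of 74). Testing λ = 2:
  p(2) = 8 - 60 + 126 - 74 = 0  ✓
  Dividing out (λ - 2): p(λ) = (λ - 2)(λ² - 13λ + 37).
Step 3 — remaining eigenvalues from the quadratic λ² - 13λ + 37 = 0:
  Δ = 13² - 4·37 = 169 - 148 = 21,  λ = (13 ± √21)/2 = (13 ± 4.5826)/2 ≈ 8.7913 or 4.2087.
  Sorted: λ_1 = 8.7913,  λ_2 = 4.2087,  λ_3 = 2  (check: sum = 15 = tr ✓).

Step 4 — unit eigenvector for λ_1 ≈ 8.7913: v spans the null space of (Sigma - λ_1 I), whose rows are
  r_1 = (-5.7913, -2, 1),  r_2 = (-2, -2.7913, -2),  r_3 = (1, -2, -2.7913).
  v is orthogonal to every row, so take v ∝ r_1 × r_2 = ((-2)·(-2) - (1)·(-2.7913), (1)·(-2) - (-5.7913)·(-2), (-5.7913)·(-2.7913) - (-2)·(-2)) ≈ (6.7913, -13.5826, 12.1652).
  Let u = (6.7913, -13.5826, 12.1652).
  ||u|| = √((6.7913)² + (-13.5826)² + (12.1652)²) = √(378.5989) ≈ 19.4576,  v_1 = u/||u|| ≈ (0.349, -0.6981, 0.6252) (||v_1|| = 1).

λ_1 = 8.7913,  λ_2 = 4.2087,  λ_3 = 2;  v_1 ≈ (0.349, -0.6981, 0.6252)


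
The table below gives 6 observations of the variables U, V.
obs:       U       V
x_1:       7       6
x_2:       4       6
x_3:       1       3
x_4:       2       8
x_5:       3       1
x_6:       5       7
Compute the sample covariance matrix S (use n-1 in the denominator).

Step 1 — column means:
  mean(U) = (7 + 4 + 1 + 2 + 3 + 5) / 6 = 22/6 = 3.6667
  mean(V) = (6 + 6 + 3 + 8 + 1 + 7) / 6 = 31/6 = 5.1667

Step 2 — sample covariance S[i,j] = (1/(n-1)) · Σ_k (x_{k,i} - mean_i) · (x_{k,j} - mean_j), with n-1 = 5.
  S[U,U] = ((3.3333)·(3.3333) + (0.3333)·(0.3333) + (-2.6667)·(-2.6667) + (-1.6667)·(-1.6667) + (-0.6667)·(-0.6667) + (1.3333)·(1.3333)) / 5 = 23.3333/5 = 4.6667
  S[U,V] = ((3.3333)·(0.8333) + (0.3333)·(0.8333) + (-2.6667)·(-2.1667) + (-1.6667)·(2.8333) + (-0.6667)·(-4.1667) + (1.3333)·(1.8333)) / 5 = 9.3333/5 = 1.8667
  S[V,V] = ((0.8333)·(0.8333) + (0.8333)·(0.8333) + (-2.1667)·(-2.1667) + (2.8333)·(2.8333) + (-4.1667)·(-4.1667) + (1.8333)·(1.8333)) / 5 = 34.8333/5 = 6.9667

S is symmetric (S[j,i] = S[i,j]). Assembling:

S = [[4.6667, 1.8667],
 [1.8667, 6.9667]]


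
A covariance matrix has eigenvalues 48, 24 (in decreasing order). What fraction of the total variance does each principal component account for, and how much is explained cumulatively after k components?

Step 1 — total variance = trace(Sigma) = Σ λ_i = 48 + 24 = 72.

Step 2 — fraction explained by component i = λ_i / Σ λ:
  PC1: 48/72 = 0.6667
  PC2: 24/72 = 0.3333

Step 3 — cumulative fraction after k components = (λ_1 + ... + λ_k) / Σ λ:
  k = 1: 48/72 = 0.6667
  k = 2: (48 + 24)/72 = 72/72 = 1

Summary (fraction, with percent):

explained: PC1 0.6667 (66.67%), PC2 0.3333 (33.33%);  cumulative: 0.6667, 1


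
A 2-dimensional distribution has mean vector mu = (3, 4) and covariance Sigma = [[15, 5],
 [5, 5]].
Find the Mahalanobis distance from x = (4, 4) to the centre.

Step 1 — centre the observation: (x - mu) = (1, 0).

Step 2 — invert Sigma. det(Sigma) = 15·5 - (5)² = 50.
  Sigma^{-1} = (1/det) · [[d, -b], [-b, a]] = [[0.1, -0.1],
 [-0.1, 0.3]].

Step 3 — form the quadratic (x - mu)^T · Sigma^{-1} · (x - mu):
  Sigma^{-1} · (x - mu) = (0.1, -0.1).
  (x - mu)^T · [Sigma^{-1} · (x - mu)] = (1)·(0.1) + (0)·(-0.1) = 0.1.

Step 4 — take square root: d = √(0.1) ≈ 0.3162.

d(x, mu) = √(0.1) ≈ 0.3162


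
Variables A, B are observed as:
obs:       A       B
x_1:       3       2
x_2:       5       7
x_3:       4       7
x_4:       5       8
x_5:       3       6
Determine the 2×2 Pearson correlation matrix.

Step 1 — column means:
  mean(A) = (3 + 5 + 4 + 5 + 3) / 5 = 20/5 = 4
  mean(B) = (2 + 7 + 7 + 8 + 6) / 5 = 30/5 = 6

Step 2 — sample variances and covariances s[i,j] = (1/(n-1)) · Σ_k (x_{k,i} - mean_i) · (x_{k,j} - mean_j), with n-1 = 4:
  s[A,A] = ((-1)·(-1) + (1)·(1) + (0)·(0) + (1)·(1) + (-1)·(-1)) / 4 = 4/4 = 1
  s[A,B] = ((-1)·(-4) + (1)·(1) + (0)·(1) + (1)·(2) + (-1)·(0)) / 4 = 7/4 = 1.75
  s[B,B] = ((-4)·(-4) + (1)·(1) + (1)·(1) + (2)·(2) + (0)·(0)) / 4 = 22/4 = 5.5
  Sample standard deviations s_i = √(s[i,i]):
  s(A) = √(1) = 1
  s(B) = √(5.5) = 2.3452

Step 3 — r_{ij} = s_{ij} / (s_i · s_j):
  r[A,A] = 1 (diagonal).
  r[A,B] = 1.75 / (1 · 2.3452) = 1.75 / 2.3452 = 0.7462
  r[B,B] = 1 (diagonal).

R is symmetric with unit diagonal. Assembling:

R = [[1, 0.7462],
 [0.7462, 1]]


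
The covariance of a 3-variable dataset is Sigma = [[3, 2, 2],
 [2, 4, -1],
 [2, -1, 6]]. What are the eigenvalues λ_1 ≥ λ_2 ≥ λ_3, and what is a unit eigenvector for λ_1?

Step 1 — characteristic polynomial p(λ) = det(λI - Sigma) = λ³ - tr·λ² + c_1·λ - det, where tr = trace, c_1 = sum of the principal 2×2 minors, det = det(Sigma):
  tr = 3 + 4 + 6 = 13,
  c_1 = (3·4 - (2)²) + (3·6 - (2)²) + (4·6 - (-1)²) = 8 + 14 + 23 = 45,
  det = 3·(4·6 - (-1)²) - (2)·((2)·6 - (-1)·(2)) + (2)·((2)·(-1) - 4·(2)) = 3·(23) - (2)·(14) + (2)·(-10) = 21.
  So p(λ) = λ³ - 13λ² + 45λ - 21.
Step 2 — look for an integer root (rational root theorem: any rational root is an integer divisor of 21). Testing λ = 7:
  p(7) = 343 - 637 + 315 - 21 = 0  ✓
  Dividing out (λ - 7): p(λ) = (λ - 7)(λ² - 6λ + 3).
Step 3 — remaining eigenvalues from the quadratic λ² - 6λ + 3 = 0:
  Δ = 6² - 4·3 = 36 - 12 = 24,  λ = (6 ± √24)/2 = (6 ± 4.899)/2 ≈ 5.4495 or 0.5505.
  Sorted: λ_1 = 7,  λ_2 = 5.4495,  λ_3 = 0.5505  (check: sum = 13 = tr ✓).

Step 4 — unit eigenvector for λ_1 = 7: v spans the null space of (Sigma - λ_1 I), whose rows are
  r_1 = (-4, 2, 2),  r_2 = (2, -3, -1),  r_3 = (2, -1, -1).
  v is orthogonal to every row, so take v ∝ r_1 × r_2 = ((2)·(-1) - (2)·(-3), (2)·(2) - (-4)·(-1), (-4)·(-3) - (2)·(2)) = (4, 0, 8).
  Rescale (divide by 4): u = (1, 0, 2).
  ||u|| = √((1)² + (0)² + (2)²) = √(5) ≈ 2.2361,  v_1 = u/||u|| ≈ (0.4472, 0, 0.8944) (||v_1|| = 1).

λ_1 = 7,  λ_2 = 5.4495,  λ_3 = 0.5505;  v_1 ≈ (0.4472, 0, 0.8944)


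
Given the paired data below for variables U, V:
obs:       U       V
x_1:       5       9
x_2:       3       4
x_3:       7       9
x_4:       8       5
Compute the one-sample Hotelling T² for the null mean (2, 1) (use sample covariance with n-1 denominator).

Step 1 — sample mean vector:
  mean(U) = (5 + 3 + 7 + 8) / 4 = 23/4 = 5.75
  mean(V) = (9 + 4 + 9 + 5) / 4 = 27/4 = 6.75
  x̄ = (5.75, 6.75),  deviation x̄ - mu_0 = (5.75, 6.75) - (2, 1) = (3.75, 5.75).

Step 2 — sample covariance matrix, S[i,j] = (1/(n-1)) · Σ_k (x_{k,i} - mean_i) · (x_{k,j} - mean_j), divisor n-1 = 3:
  S[U,U] = ((-0.75)·(-0.75) + (-2.75)·(-2.75) + (1.25)·(1.25) + (2.25)·(2.25)) / 3 = 14.75/3 = 4.9167
  S[U,V] = ((-0.75)·(2.25) + (-2.75)·(-2.75) + (1.25)·(2.25) + (2.25)·(-1.75)) / 3 = 4.75/3 = 1.5833
  S[V,V] = ((2.25)·(2.25) + (-2.75)·(-2.75) + (2.25)·(2.25) + (-1.75)·(-1.75)) / 3 = 20.75/3 = 6.9167
  S = [[4.9167, 1.5833],
 [1.5833, 6.9167]].

Step 3 — invert S. det(S) = 4.9167·6.9167 - (1.5833)² = 31.5.
  S^{-1} = (1/det) · [[d, -b], [-b, a]] = [[0.2196, -0.0503],
 [-0.0503, 0.1561]].

Step 4 — quadratic form (x̄ - mu_0)^T · S^{-1} · (x̄ - mu_0):
  S^{-1} · (x̄ - mu_0) = (0.5344, 0.709),
  (x̄ - mu_0)^T · [...] = (3.75)·(0.5344) + (5.75)·(0.709) = 6.0807.

Step 5 — scale by n: T² = 4 · 6.0807 = 24.3228.

T² ≈ 24.3228


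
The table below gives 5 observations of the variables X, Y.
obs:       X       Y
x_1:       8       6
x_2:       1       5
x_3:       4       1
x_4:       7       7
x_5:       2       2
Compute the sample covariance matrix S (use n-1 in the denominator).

Step 1 — column means:
  mean(X) = (8 + 1 + 4 + 7 + 2) / 5 = 22/5 = 4.4
  mean(Y) = (6 + 5 + 1 + 7 + 2) / 5 = 21/5 = 4.2

Step 2 — sample covariance S[i,j] = (1/(n-1)) · Σ_k (x_{k,i} - mean_i) · (x_{k,j} - mean_j), with n-1 = 4.
  S[X,X] = ((3.6)·(3.6) + (-3.4)·(-3.4) + (-0.4)·(-0.4) + (2.6)·(2.6) + (-2.4)·(-2.4)) / 4 = 37.2/4 = 9.3
  S[X,Y] = ((3.6)·(1.8) + (-3.4)·(0.8) + (-0.4)·(-3.2) + (2.6)·(2.8) + (-2.4)·(-2.2)) / 4 = 17.6/4 = 4.4
  S[Y,Y] = ((1.8)·(1.8) + (0.8)·(0.8) + (-3.2)·(-3.2) + (2.8)·(2.8) + (-2.2)·(-2.2)) / 4 = 26.8/4 = 6.7

S is symmetric (S[j,i] = S[i,j]). Assembling:

S = [[9.3, 4.4],
 [4.4, 6.7]]


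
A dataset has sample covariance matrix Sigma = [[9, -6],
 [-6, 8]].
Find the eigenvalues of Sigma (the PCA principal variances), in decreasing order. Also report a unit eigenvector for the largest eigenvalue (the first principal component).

Step 1 — characteristic polynomial of 2×2 Sigma:
  det(Sigma - λI) = λ² - trace · λ + det = 0.
  trace = 9 + 8 = 17, det = 9·8 - (-6)² = 36.
Step 2 — discriminant:
  Δ = trace² - 4·det = 289 - 144 = 145.
Step 3 — eigenvalues:
  λ = (trace ± √Δ)/2 = (17 ± 12.0416)/2,
  λ_1 = 14.5208,  λ_2 = 2.4792.

Step 4 — unit eigenvector for λ_1: solve (Sigma - λ_1 I)v = 0. First row:
  (9 - 14.5208)·v_x + (-6)·v_y = 0, i.e. (-5.5208)·v_x + (-6)·v_y = 0,
  so v ∝ (b, λ_1 - a) = (-6, 5.5208); multiply by -1 so the first entry is positive: u = (6, -5.5208).
  ||u|| = √((6)² + (-5.5208)²) = √(66.4792) ≈ 8.1535,
  v_1 = u/||u|| ≈ (0.7359, -0.6771) (||v_1|| = 1).

λ_1 = 14.5208,  λ_2 = 2.4792;  v_1 ≈ (0.7359, -0.6771)


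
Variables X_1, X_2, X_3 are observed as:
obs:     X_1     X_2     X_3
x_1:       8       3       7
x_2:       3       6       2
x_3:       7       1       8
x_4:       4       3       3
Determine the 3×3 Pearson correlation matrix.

Step 1 — column means:
  mean(X_1) = (8 + 3 + 7 + 4) / 4 = 22/4 = 5.5
  mean(X_2) = (3 + 6 + 1 + 3) / 4 = 13/4 = 3.25
  mean(X_3) = (7 + 2 + 8 + 3) / 4 = 20/4 = 5

Step 2 — sample variances and covariances s[i,j] = (1/(n-1)) · Σ_k (x_{k,i} - mean_i) · (x_{k,j} - mean_j), with n-1 = 3:
  s[X_1,X_1] = ((2.5)·(2.5) + (-2.5)·(-2.5) + (1.5)·(1.5) + (-1.5)·(-1.5)) / 3 = 17/3 = 5.6667
  s[X_1,X_2] = ((2.5)·(-0.25) + (-2.5)·(2.75) + (1.5)·(-2.25) + (-1.5)·(-0.25)) / 3 = -10.5/3 = -3.5
  s[X_1,X_3] = ((2.5)·(2) + (-2.5)·(-3) + (1.5)·(3) + (-1.5)·(-2)) / 3 = 20/3 = 6.6667
  s[X_2,X_2] = ((-0.25)·(-0.25) + (2.75)·(2.75) + (-2.25)·(-2.25) + (-0.25)·(-0.25)) / 3 = 12.75/3 = 4.25
  s[X_2,X_3] = ((-0.25)·(2) + (2.75)·(-3) + (-2.25)·(3) + (-0.25)·(-2)) / 3 = -15/3 = -5
  s[X_3,X_3] = ((2)·(2) + (-3)·(-3) + (3)·(3) + (-2)·(-2)) / 3 = 26/3 = 8.6667
  Sample standard deviations s_i = √(s[i,i]):
  s(X_1) = √(5.6667) = 2.3805
  s(X_2) = √(4.25) = 2.0616
  s(X_3) = √(8.6667) = 2.9439

Step 3 — r_{ij} = s_{ij} / (s_i · s_j):
  r[X_1,X_1] = 1 (diagonal).
  r[X_1,X_2] = -3.5 / (2.3805 · 2.0616) = -3.5 / 4.9075 = -0.7132
  r[X_1,X_3] = 6.6667 / (2.3805 · 2.9439) = 6.6667 / 7.0079 = 0.9513
  r[X_2,X_2] = 1 (diagonal).
  r[X_2,X_3] = -5 / (2.0616 · 2.9439) = -5 / 6.069 = -0.8239
  r[X_3,X_3] = 1 (diagonal).

R is symmetric with unit diagonal. Assembling:

R = [[1, -0.7132, 0.9513],
 [-0.7132, 1, -0.8239],
 [0.9513, -0.8239, 1]]


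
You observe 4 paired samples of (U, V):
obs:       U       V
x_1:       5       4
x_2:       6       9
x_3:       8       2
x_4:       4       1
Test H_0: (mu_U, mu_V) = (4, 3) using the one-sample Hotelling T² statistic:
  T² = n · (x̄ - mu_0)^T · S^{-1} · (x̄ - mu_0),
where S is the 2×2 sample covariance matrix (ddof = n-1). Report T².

Step 1 — sample mean vector:
  mean(U) = (5 + 6 + 8 + 4) / 4 = 23/4 = 5.75
  mean(V) = (4 + 9 + 2 + 1) / 4 = 16/4 = 4
  x̄ = (5.75, 4),  deviation x̄ - mu_0 = (5.75, 4) - (4, 3) = (1.75, 1).

Step 2 — sample covariance matrix, S[i,j] = (1/(n-1)) · Σ_k (x_{k,i} - mean_i) · (x_{k,j} - mean_j), divisor n-1 = 3:
  S[U,U] = ((-0.75)·(-0.75) + (0.25)·(0.25) + (2.25)·(2.25) + (-1.75)·(-1.75)) / 3 = 8.75/3 = 2.9167
  S[U,V] = ((-0.75)·(0) + (0.25)·(5) + (2.25)·(-2) + (-1.75)·(-3)) / 3 = 2/3 = 0.6667
  S[V,V] = ((0)·(0) + (5)·(5) + (-2)·(-2) + (-3)·(-3)) / 3 = 38/3 = 12.6667
  S = [[2.9167, 0.6667],
 [0.6667, 12.6667]].

Step 3 — invert S. det(S) = 2.9167·12.6667 - (0.6667)² = 36.5.
  S^{-1} = (1/det) · [[d, -b], [-b, a]] = [[0.347, -0.0183],
 [-0.0183, 0.0799]].

Step 4 — quadratic form (x̄ - mu_0)^T · S^{-1} · (x̄ - mu_0):
  S^{-1} · (x̄ - mu_0) = (0.589, 0.0479),
  (x̄ - mu_0)^T · [...] = (1.75)·(0.589) + (1)·(0.0479) = 1.0788.

Step 5 — scale by n: T² = 4 · 1.0788 = 4.3151.

T² ≈ 4.3151


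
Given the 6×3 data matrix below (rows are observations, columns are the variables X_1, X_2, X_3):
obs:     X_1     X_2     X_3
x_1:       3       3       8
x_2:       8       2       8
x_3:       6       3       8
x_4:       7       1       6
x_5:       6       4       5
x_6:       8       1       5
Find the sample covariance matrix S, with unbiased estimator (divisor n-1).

Step 1 — column means:
  mean(X_1) = (3 + 8 + 6 + 7 + 6 + 8) / 6 = 38/6 = 6.3333
  mean(X_2) = (3 + 2 + 3 + 1 + 4 + 1) / 6 = 14/6 = 2.3333
  mean(X_3) = (8 + 8 + 8 + 6 + 5 + 5) / 6 = 40/6 = 6.6667

Step 2 — sample covariance S[i,j] = (1/(n-1)) · Σ_k (x_{k,i} - mean_i) · (x_{k,j} - mean_j), with n-1 = 5.
  S[X_1,X_1] = ((-3.3333)·(-3.3333) + (1.6667)·(1.6667) + (-0.3333)·(-0.3333) + (0.6667)·(0.6667) + (-0.3333)·(-0.3333) + (1.6667)·(1.6667)) / 5 = 17.3333/5 = 3.4667
  S[X_1,X_2] = ((-3.3333)·(0.6667) + (1.6667)·(-0.3333) + (-0.3333)·(0.6667) + (0.6667)·(-1.3333) + (-0.3333)·(1.6667) + (1.6667)·(-1.3333)) / 5 = -6.6667/5 = -1.3333
  S[X_1,X_3] = ((-3.3333)·(1.3333) + (1.6667)·(1.3333) + (-0.3333)·(1.3333) + (0.6667)·(-0.6667) + (-0.3333)·(-1.6667) + (1.6667)·(-1.6667)) / 5 = -5.3333/5 = -1.0667
  S[X_2,X_2] = ((0.6667)·(0.6667) + (-0.3333)·(-0.3333) + (0.6667)·(0.6667) + (-1.3333)·(-1.3333) + (1.6667)·(1.6667) + (-1.3333)·(-1.3333)) / 5 = 7.3333/5 = 1.4667
  S[X_2,X_3] = ((0.6667)·(1.3333) + (-0.3333)·(1.3333) + (0.6667)·(1.3333) + (-1.3333)·(-0.6667) + (1.6667)·(-1.6667) + (-1.3333)·(-1.6667)) / 5 = 1.6667/5 = 0.3333
  S[X_3,X_3] = ((1.3333)·(1.3333) + (1.3333)·(1.3333) + (1.3333)·(1.3333) + (-0.6667)·(-0.6667) + (-1.6667)·(-1.6667) + (-1.6667)·(-1.6667)) / 5 = 11.3333/5 = 2.2667

S is symmetric (S[j,i] = S[i,j]). Assembling:

S = [[3.4667, -1.3333, -1.0667],
 [-1.3333, 1.4667, 0.3333],
 [-1.0667, 0.3333, 2.2667]]


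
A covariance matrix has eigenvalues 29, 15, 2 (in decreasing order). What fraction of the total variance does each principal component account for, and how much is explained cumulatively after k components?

Step 1 — total variance = trace(Sigma) = Σ λ_i = 29 + 15 + 2 = 46.

Step 2 — fraction explained by component i = λ_i / Σ λ:
  PC1: 29/46 = 0.6304
  PC2: 15/46 = 0.3261
  PC3: 2/46 = 0.0435

Step 3 — cumulative fraction after k components = (λ_1 + ... + λ_k) / Σ λ:
  k = 1: 29/46 = 0.6304
  k = 2: (29 + 15)/46 = 44/46 = 0.9565
  k = 3: (29 + 15 + 2)/46 = 46/46 = 1

Summary (fraction, with percent):

explained: PC1 0.6304 (63.04%), PC2 0.3261 (32.61%), PC3 0.0435 (4.35%);  cumulative: 0.6304, 0.9565, 1


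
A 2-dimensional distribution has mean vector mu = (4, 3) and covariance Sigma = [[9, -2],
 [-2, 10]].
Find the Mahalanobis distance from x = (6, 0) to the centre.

Step 1 — centre the observation: (x - mu) = (2, -3).

Step 2 — invert Sigma. det(Sigma) = 9·10 - (-2)² = 86.
  Sigma^{-1} = (1/det) · [[d, -b], [-b, a]] = [[0.1163, 0.0233],
 [0.0233, 0.1047]].

Step 3 — form the quadratic (x - mu)^T · Sigma^{-1} · (x - mu):
  Sigma^{-1} · (x - mu) = (0.1628, -0.2674).
  (x - mu)^T · [Sigma^{-1} · (x - mu)] = (2)·(0.1628) + (-3)·(-0.2674) = 1.1279.

Step 4 — take square root: d = √(1.1279) ≈ 1.062.

d(x, mu) = √(1.1279) ≈ 1.062


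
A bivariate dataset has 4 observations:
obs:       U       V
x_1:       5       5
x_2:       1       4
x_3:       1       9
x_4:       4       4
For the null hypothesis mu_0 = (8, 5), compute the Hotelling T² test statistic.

Step 1 — sample mean vector:
  mean(U) = (5 + 1 + 1 + 4) / 4 = 11/4 = 2.75
  mean(V) = (5 + 4 + 9 + 4) / 4 = 22/4 = 5.5
  x̄ = (2.75, 5.5),  deviation x̄ - mu_0 = (2.75, 5.5) - (8, 5) = (-5.25, 0.5).

Step 2 — sample covariance matrix, S[i,j] = (1/(n-1)) · Σ_k (x_{k,i} - mean_i) · (x_{k,j} - mean_j), divisor n-1 = 3:
  S[U,U] = ((2.25)·(2.25) + (-1.75)·(-1.75) + (-1.75)·(-1.75) + (1.25)·(1.25)) / 3 = 12.75/3 = 4.25
  S[U,V] = ((2.25)·(-0.5) + (-1.75)·(-1.5) + (-1.75)·(3.5) + (1.25)·(-1.5)) / 3 = -6.5/3 = -2.1667
  S[V,V] = ((-0.5)·(-0.5) + (-1.5)·(-1.5) + (3.5)·(3.5) + (-1.5)·(-1.5)) / 3 = 17/3 = 5.6667
  S = [[4.25, -2.1667],
 [-2.1667, 5.6667]].

Step 3 — invert S. det(S) = 4.25·5.6667 - (-2.1667)² = 19.3889.
  S^{-1} = (1/det) · [[d, -b], [-b, a]] = [[0.2923, 0.1117],
 [0.1117, 0.2192]].

Step 4 — quadratic form (x̄ - mu_0)^T · S^{-1} · (x̄ - mu_0):
  S^{-1} · (x̄ - mu_0) = (-1.4785, -0.4771),
  (x̄ - mu_0)^T · [...] = (-5.25)·(-1.4785) + (0.5)·(-0.4771) = 7.5236.

Step 5 — scale by n: T² = 4 · 7.5236 = 30.0946.

T² ≈ 30.0946


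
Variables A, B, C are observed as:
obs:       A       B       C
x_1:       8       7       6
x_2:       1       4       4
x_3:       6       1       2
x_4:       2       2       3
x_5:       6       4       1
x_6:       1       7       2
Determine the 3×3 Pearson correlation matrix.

Step 1 — column means:
  mean(A) = (8 + 1 + 6 + 2 + 6 + 1) / 6 = 24/6 = 4
  mean(B) = (7 + 4 + 1 + 2 + 4 + 7) / 6 = 25/6 = 4.1667
  mean(C) = (6 + 4 + 2 + 3 + 1 + 2) / 6 = 18/6 = 3

Step 2 — sample variances and covariances s[i,j] = (1/(n-1)) · Σ_k (x_{k,i} - mean_i) · (x_{k,j} - mean_j), with n-1 = 5:
  s[A,A] = ((4)·(4) + (-3)·(-3) + (2)·(2) + (-2)·(-2) + (2)·(2) + (-3)·(-3)) / 5 = 46/5 = 9.2
  s[A,B] = ((4)·(2.8333) + (-3)·(-0.1667) + (2)·(-3.1667) + (-2)·(-2.1667) + (2)·(-0.1667) + (-3)·(2.8333)) / 5 = 1/5 = 0.2
  s[A,C] = ((4)·(3) + (-3)·(1) + (2)·(-1) + (-2)·(0) + (2)·(-2) + (-3)·(-1)) / 5 = 6/5 = 1.2
  s[B,B] = ((2.8333)·(2.8333) + (-0.1667)·(-0.1667) + (-3.1667)·(-3.1667) + (-2.1667)·(-2.1667) + (-0.1667)·(-0.1667) + (2.8333)·(2.8333)) / 5 = 30.8333/5 = 6.1667
  s[B,C] = ((2.8333)·(3) + (-0.1667)·(1) + (-3.1667)·(-1) + (-2.1667)·(0) + (-0.1667)·(-2) + (2.8333)·(-1)) / 5 = 9/5 = 1.8
  s[C,C] = ((3)·(3) + (1)·(1) + (-1)·(-1) + (0)·(0) + (-2)·(-2) + (-1)·(-1)) / 5 = 16/5 = 3.2
  Sample standard deviations s_i = √(s[i,i]):
  s(A) = √(9.2) = 3.0332
  s(B) = √(6.1667) = 2.4833
  s(C) = √(3.2) = 1.7889

Step 3 — r_{ij} = s_{ij} / (s_i · s_j):
  r[A,A] = 1 (diagonal).
  r[A,B] = 0.2 / (3.0332 · 2.4833) = 0.2 / 7.5322 = 0.0266
  r[A,C] = 1.2 / (3.0332 · 1.7889) = 1.2 / 5.4259 = 0.2212
  r[B,B] = 1 (diagonal).
  r[B,C] = 1.8 / (2.4833 · 1.7889) = 1.8 / 4.4422 = 0.4052
  r[C,C] = 1 (diagonal).

R is symmetric with unit diagonal. Assembling:

R = [[1, 0.0266, 0.2212],
 [0.0266, 1, 0.4052],
 [0.2212, 0.4052, 1]]


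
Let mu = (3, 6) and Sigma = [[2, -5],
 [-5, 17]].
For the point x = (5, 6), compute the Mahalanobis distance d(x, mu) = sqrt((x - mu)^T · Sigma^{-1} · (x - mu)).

Step 1 — centre the observation: (x - mu) = (2, 0).

Step 2 — invert Sigma. det(Sigma) = 2·17 - (-5)² = 9.
  Sigma^{-1} = (1/det) · [[d, -b], [-b, a]] = [[1.8889, 0.5556],
 [0.5556, 0.2222]].

Step 3 — form the quadratic (x - mu)^T · Sigma^{-1} · (x - mu):
  Sigma^{-1} · (x - mu) = (3.7778, 1.1111).
  (x - mu)^T · [Sigma^{-1} · (x - mu)] = (2)·(3.7778) + (0)·(1.1111) = 7.5556.

Step 4 — take square root: d = √(7.5556) ≈ 2.7487.

d(x, mu) = √(7.5556) ≈ 2.7487


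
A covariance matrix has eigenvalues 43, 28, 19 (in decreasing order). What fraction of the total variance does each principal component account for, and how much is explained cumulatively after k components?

Step 1 — total variance = trace(Sigma) = Σ λ_i = 43 + 28 + 19 = 90.

Step 2 — fraction explained by component i = λ_i / Σ λ:
  PC1: 43/90 = 0.4778
  PC2: 28/90 = 0.3111
  PC3: 19/90 = 0.2111

Step 3 — cumulative fraction after k components = (λ_1 + ... + λ_k) / Σ λ:
  k = 1: 43/90 = 0.4778
  k = 2: (43 + 28)/90 = 71/90 = 0.7889
  k = 3: (43 + 28 + 19)/90 = 90/90 = 1

Summary (fraction, with percent):

explained: PC1 0.4778 (47.78%), PC2 0.3111 (31.11%), PC3 0.2111 (21.11%);  cumulative: 0.4778, 0.7889, 1


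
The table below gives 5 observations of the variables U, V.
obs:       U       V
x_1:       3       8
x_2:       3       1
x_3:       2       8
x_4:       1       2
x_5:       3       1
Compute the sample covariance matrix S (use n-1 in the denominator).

Step 1 — column means:
  mean(U) = (3 + 3 + 2 + 1 + 3) / 5 = 12/5 = 2.4
  mean(V) = (8 + 1 + 8 + 2 + 1) / 5 = 20/5 = 4

Step 2 — sample covariance S[i,j] = (1/(n-1)) · Σ_k (x_{k,i} - mean_i) · (x_{k,j} - mean_j), with n-1 = 4.
  S[U,U] = ((0.6)·(0.6) + (0.6)·(0.6) + (-0.4)·(-0.4) + (-1.4)·(-1.4) + (0.6)·(0.6)) / 4 = 3.2/4 = 0.8
  S[U,V] = ((0.6)·(4) + (0.6)·(-3) + (-0.4)·(4) + (-1.4)·(-2) + (0.6)·(-3)) / 4 = 0/4 = 0
  S[V,V] = ((4)·(4) + (-3)·(-3) + (4)·(4) + (-2)·(-2) + (-3)·(-3)) / 4 = 54/4 = 13.5

S is symmetric (S[j,i] = S[i,j]). Assembling:

S = [[0.8, 0],
 [0, 13.5]]


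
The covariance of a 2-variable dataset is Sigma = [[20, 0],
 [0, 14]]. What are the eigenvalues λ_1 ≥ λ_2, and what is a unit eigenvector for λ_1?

Step 1 — characteristic polynomial of 2×2 Sigma:
  det(Sigma - λI) = λ² - trace · λ + det = 0.
  trace = 20 + 14 = 34, det = 20·14 - (0)² = 280.
Step 2 — discriminant:
  Δ = trace² - 4·det = 1156 - 1120 = 36.
Step 3 — eigenvalues:
  λ = (trace ± √Δ)/2 = (34 ± 6)/2,
  λ_1 = 20,  λ_2 = 14.

Step 4 — unit eigenvector for λ_1: Sigma is diagonal, so its eigenvectors are the coordinate axes. λ_1 = 20 is the diagonal entry on the first coordinate axis, hence
  v_1 = (1, 0) (||v_1|| = 1).

λ_1 = 20,  λ_2 = 14;  v_1 ≈ (1, 0)


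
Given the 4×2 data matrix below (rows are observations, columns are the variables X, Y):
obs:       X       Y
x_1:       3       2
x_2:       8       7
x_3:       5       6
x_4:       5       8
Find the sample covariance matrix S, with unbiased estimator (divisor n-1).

Step 1 — column means:
  mean(X) = (3 + 8 + 5 + 5) / 4 = 21/4 = 5.25
  mean(Y) = (2 + 7 + 6 + 8) / 4 = 23/4 = 5.75

Step 2 — sample covariance S[i,j] = (1/(n-1)) · Σ_k (x_{k,i} - mean_i) · (x_{k,j} - mean_j), with n-1 = 3.
  S[X,X] = ((-2.25)·(-2.25) + (2.75)·(2.75) + (-0.25)·(-0.25) + (-0.25)·(-0.25)) / 3 = 12.75/3 = 4.25
  S[X,Y] = ((-2.25)·(-3.75) + (2.75)·(1.25) + (-0.25)·(0.25) + (-0.25)·(2.25)) / 3 = 11.25/3 = 3.75
  S[Y,Y] = ((-3.75)·(-3.75) + (1.25)·(1.25) + (0.25)·(0.25) + (2.25)·(2.25)) / 3 = 20.75/3 = 6.9167

S is symmetric (S[j,i] = S[i,j]). Assembling:

S = [[4.25, 3.75],
 [3.75, 6.9167]]


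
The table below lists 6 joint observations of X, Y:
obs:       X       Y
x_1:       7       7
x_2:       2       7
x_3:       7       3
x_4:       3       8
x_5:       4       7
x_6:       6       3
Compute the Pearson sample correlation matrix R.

Step 1 — column means:
  mean(X) = (7 + 2 + 7 + 3 + 4 + 6) / 6 = 29/6 = 4.8333
  mean(Y) = (7 + 7 + 3 + 8 + 7 + 3) / 6 = 35/6 = 5.8333

Step 2 — sample variances and covariances s[i,j] = (1/(n-1)) · Σ_k (x_{k,i} - mean_i) · (x_{k,j} - mean_j), with n-1 = 5:
  s[X,X] = ((2.1667)·(2.1667) + (-2.8333)·(-2.8333) + (2.1667)·(2.1667) + (-1.8333)·(-1.8333) + (-0.8333)·(-0.8333) + (1.1667)·(1.1667)) / 5 = 22.8333/5 = 4.5667
  s[X,Y] = ((2.1667)·(1.1667) + (-2.8333)·(1.1667) + (2.1667)·(-2.8333) + (-1.8333)·(2.1667) + (-0.8333)·(1.1667) + (1.1667)·(-2.8333)) / 5 = -15.1667/5 = -3.0333
  s[Y,Y] = ((1.1667)·(1.1667) + (1.1667)·(1.1667) + (-2.8333)·(-2.8333) + (2.1667)·(2.1667) + (1.1667)·(1.1667) + (-2.8333)·(-2.8333)) / 5 = 24.8333/5 = 4.9667
  Sample standard deviations s_i = √(s[i,i]):
  s(X) = √(4.5667) = 2.137
  s(Y) = √(4.9667) = 2.2286

Step 3 — r_{ij} = s_{ij} / (s_i · s_j):
  r[X,X] = 1 (diagonal).
  r[X,Y] = -3.0333 / (2.137 · 2.2286) = -3.0333 / 4.7625 = -0.6369
  r[Y,Y] = 1 (diagonal).

R is symmetric with unit diagonal. Assembling:

R = [[1, -0.6369],
 [-0.6369, 1]]
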